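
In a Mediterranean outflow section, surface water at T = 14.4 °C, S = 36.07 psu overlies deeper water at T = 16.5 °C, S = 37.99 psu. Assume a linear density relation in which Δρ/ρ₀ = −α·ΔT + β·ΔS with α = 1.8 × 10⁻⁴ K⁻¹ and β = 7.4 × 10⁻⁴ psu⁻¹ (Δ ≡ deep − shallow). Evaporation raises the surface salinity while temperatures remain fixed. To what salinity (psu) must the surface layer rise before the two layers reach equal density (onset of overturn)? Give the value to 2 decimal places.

37.48 psu

Neutral buoyancy requires −α(T_deep − T_surf) + β(S_deep − S_surf′) = 0.
S_surf′ = S_deep − (α/β)·ΔT = 37.99 − (1.8 × 10⁻⁴/7.4 × 10⁻⁴)·(+2.1) = 37.4792 psu.
Increase required: 37.4792 − 36.07 = 1.4092 psu.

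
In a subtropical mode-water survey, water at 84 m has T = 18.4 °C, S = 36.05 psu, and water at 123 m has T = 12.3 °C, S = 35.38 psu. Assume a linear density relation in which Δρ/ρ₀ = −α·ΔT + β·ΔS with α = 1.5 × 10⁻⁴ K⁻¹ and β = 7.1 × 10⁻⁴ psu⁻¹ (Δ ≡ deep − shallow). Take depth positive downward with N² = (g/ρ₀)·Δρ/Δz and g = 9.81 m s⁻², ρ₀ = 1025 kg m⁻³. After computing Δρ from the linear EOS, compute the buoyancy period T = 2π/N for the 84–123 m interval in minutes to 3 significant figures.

ΔT = -6.1 K, ΔS = -0.67 psu (deep − shallow).
Δρ/ρ₀ = −αΔT + βΔS = 9.15 × 10⁻⁴ − 4.757 × 10⁻⁴ = 4.393 × 10⁻⁴, so Δρ ≈ 0.4503 kg m⁻³.
N² = (g/ρ₀)·Δρ/Δz = g·(Δρ/ρ₀)/Δz = 9.81 × 4.393 × 10⁻⁴ / 39 = 1.1050 × 10⁻⁴ s⁻².
N = √(1.1050 × 10⁻⁴) = 0.010512 rad s⁻¹ → T = 2π/N = 597.72 s = 9.9620 min ≈ 9.96 min.

9.96 min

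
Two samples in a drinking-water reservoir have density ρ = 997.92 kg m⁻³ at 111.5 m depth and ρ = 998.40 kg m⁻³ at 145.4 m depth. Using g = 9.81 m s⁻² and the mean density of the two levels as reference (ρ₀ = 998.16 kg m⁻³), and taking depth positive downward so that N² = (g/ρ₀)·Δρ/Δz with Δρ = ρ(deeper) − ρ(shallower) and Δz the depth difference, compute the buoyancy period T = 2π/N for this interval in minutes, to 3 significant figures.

8.88 min

Δρ = 998.40 − 997.92 = 0.48 kg m⁻³ over Δz = 145.4 − 111.5 = 33.9 m.
N² = (9.81/998.16) × (0.48/33.9) = 1.3916 × 10⁻⁴ s⁻².
N = √(1.3916 × 10⁻⁴) = 0.011797 rad s⁻¹, so T = 2π/N = 532.61 s = 8.8768 min ≈ 8.88 min.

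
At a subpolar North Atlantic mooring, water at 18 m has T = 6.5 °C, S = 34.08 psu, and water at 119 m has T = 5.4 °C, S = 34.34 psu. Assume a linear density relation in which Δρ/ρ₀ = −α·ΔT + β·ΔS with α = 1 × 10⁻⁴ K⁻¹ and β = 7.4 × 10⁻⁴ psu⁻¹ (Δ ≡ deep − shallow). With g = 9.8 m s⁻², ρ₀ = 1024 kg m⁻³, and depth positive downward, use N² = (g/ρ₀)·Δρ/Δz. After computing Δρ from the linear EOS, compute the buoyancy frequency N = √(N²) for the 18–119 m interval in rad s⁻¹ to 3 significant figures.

5.42 × 10⁻³ rad s⁻¹

ΔT = -1.1 K, ΔS = +0.26 psu (deep − shallow).
Δρ/ρ₀ = −αΔT + βΔS = 1.10 × 10⁻⁴ + 1.924 × 10⁻⁴ = 3.024 × 10⁻⁴, so Δρ ≈ 0.3097 kg m⁻³.
N² = (g/ρ₀)·Δρ/Δz = g·(Δρ/ρ₀)/Δz = 9.8 × 3.024 × 10⁻⁴ / 101 = 2.9342 × 10⁻⁵ s⁻².
N = √(2.9342 × 10⁻⁵) = 5.4168 × 10⁻³ rad s⁻¹ ≈ 5.42 × 10⁻³ rad s⁻¹.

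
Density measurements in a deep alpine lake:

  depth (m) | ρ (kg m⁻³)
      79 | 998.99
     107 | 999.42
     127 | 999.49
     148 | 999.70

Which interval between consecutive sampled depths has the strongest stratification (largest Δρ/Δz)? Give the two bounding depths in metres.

79–107 m

Compute the density gradient over each adjacent pair:
  79–107 m: Δρ/Δz = 0.43/28 = 0.015 kg m⁻⁴
  107–127 m: Δρ/Δz = 0.07/20 = 3.5 × 10⁻³ kg m⁻⁴
  127–148 m: Δρ/Δz = 0.21/21 = 0.010 kg m⁻⁴
The largest gradient is in the 79–107 m interval — the pycnocline.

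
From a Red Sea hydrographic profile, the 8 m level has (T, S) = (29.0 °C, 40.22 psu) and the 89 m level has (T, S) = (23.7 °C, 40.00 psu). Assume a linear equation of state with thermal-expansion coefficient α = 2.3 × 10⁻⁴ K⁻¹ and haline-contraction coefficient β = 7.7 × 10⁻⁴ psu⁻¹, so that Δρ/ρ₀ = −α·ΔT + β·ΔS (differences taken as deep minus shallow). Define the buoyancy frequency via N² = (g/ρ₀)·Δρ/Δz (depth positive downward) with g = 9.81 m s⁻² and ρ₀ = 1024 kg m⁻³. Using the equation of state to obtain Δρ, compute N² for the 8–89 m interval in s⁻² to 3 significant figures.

1.27 × 10⁻⁴ s⁻²

ΔT = -5.3 K, ΔS = -0.22 psu (deep − shallow).
Δρ/ρ₀ = −αΔT + βΔS = 1.219 × 10⁻³ − 1.694 × 10⁻⁴ = 1.0496 × 10⁻³, so Δρ ≈ 1.075 kg m⁻³.
N² = (g/ρ₀)·Δρ/Δz = g·(Δρ/ρ₀)/Δz = 9.81 × 1.0496 × 10⁻³ / 81 = 1.2712 × 10⁻⁴ s⁻² ≈ 1.27 × 10⁻⁴ s⁻².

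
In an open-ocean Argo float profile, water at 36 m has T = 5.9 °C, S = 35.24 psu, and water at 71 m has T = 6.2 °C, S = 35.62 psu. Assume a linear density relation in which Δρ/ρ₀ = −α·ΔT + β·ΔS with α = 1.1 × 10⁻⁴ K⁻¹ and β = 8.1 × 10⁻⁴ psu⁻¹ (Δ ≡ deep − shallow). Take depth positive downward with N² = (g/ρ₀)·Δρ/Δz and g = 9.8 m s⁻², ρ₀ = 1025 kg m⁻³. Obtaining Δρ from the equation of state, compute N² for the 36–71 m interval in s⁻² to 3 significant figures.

7.69 × 10⁻⁵ s⁻²

ΔT = +0.3 K, ΔS = +0.38 psu (deep − shallow).
Δρ/ρ₀ = −αΔT + βΔS = -3.30 × 10⁻⁵ + 3.078 × 10⁻⁴ = 2.748 × 10⁻⁴, so Δρ ≈ 0.2817 kg m⁻³.
N² = (g/ρ₀)·Δρ/Δz = g·(Δρ/ρ₀)/Δz = 9.8 × 2.748 × 10⁻⁴ / 35 = 7.6944 × 10⁻⁵ s⁻² ≈ 7.69 × 10⁻⁵ s⁻².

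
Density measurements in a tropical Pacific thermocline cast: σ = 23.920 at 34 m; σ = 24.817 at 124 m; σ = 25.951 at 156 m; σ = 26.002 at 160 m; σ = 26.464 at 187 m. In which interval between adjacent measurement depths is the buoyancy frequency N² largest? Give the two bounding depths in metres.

124–156 m

Compute the density gradient over each adjacent pair:
  34–124 m: Δρ/Δz = 0.897/90 = 0.010 kg m⁻⁴
  124–156 m: Δρ/Δz = 1.134/32 = 0.035 kg m⁻⁴
  156–160 m: Δρ/Δz = 0.051/4 = 0.013 kg m⁻⁴
  160–187 m: Δρ/Δz = 0.462/27 = 0.017 kg m⁻⁴
The largest gradient is in the 124–156 m interval — the pycnocline.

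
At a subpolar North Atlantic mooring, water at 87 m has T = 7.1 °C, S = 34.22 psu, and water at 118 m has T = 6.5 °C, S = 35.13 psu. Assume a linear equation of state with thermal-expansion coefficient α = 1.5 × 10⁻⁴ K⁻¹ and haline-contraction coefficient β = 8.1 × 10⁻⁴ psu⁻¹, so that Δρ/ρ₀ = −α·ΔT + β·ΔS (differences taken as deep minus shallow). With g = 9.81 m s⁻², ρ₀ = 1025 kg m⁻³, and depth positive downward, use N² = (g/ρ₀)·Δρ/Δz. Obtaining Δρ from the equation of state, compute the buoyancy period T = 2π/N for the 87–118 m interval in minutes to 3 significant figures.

6.47 min

ΔT = -0.6 K, ΔS = +0.91 psu (deep − shallow).
Δρ/ρ₀ = −αΔT + βΔS = 9.00 × 10⁻⁵ + 7.371 × 10⁻⁴ = 8.271 × 10⁻⁴, so Δρ ≈ 0.8478 kg m⁻³.
N² = (g/ρ₀)·Δρ/Δz = g·(Δρ/ρ₀)/Δz = 9.81 × 8.271 × 10⁻⁴ / 31 = 2.6174 × 10⁻⁴ s⁻².
N = √(2.6174 × 10⁻⁴) = 0.016178 rad s⁻¹ → T = 2π/N = 388.38 s = 6.4730 min ≈ 6.47 min.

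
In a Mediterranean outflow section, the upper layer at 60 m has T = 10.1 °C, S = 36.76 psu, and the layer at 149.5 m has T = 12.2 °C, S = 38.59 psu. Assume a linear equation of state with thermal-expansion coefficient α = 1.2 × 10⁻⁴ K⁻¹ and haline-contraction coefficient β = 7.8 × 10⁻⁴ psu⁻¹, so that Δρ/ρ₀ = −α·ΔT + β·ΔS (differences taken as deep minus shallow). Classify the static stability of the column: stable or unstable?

ΔT = 12.2 − 10.1 = +2.1 K and ΔS = 38.59 − 36.76 = +1.83 psu (deep − shallow).
−αΔT = -2.52 × 10⁻⁴; βΔS = 1.4274 × 10⁻³; sum Δρ/ρ₀ = 1.1754 × 10⁻³.
Δρ/ρ₀ > 0, so Δρ > 0: deeper water is denser → statically stable.

stable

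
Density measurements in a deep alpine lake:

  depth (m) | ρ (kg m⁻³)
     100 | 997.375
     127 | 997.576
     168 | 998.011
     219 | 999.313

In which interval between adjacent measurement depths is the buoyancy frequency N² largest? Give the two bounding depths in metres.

168–219 m

Compute the density gradient over each adjacent pair:
  100–127 m: Δρ/Δz = 0.201/27 = 7.4 × 10⁻³ kg m⁻⁴
  127–168 m: Δρ/Δz = 0.435/41 = 0.011 kg m⁻⁴
  168–219 m: Δρ/Δz = 1.302/51 = 0.026 kg m⁻⁴
The largest gradient is in the 168–219 m interval — the pycnocline.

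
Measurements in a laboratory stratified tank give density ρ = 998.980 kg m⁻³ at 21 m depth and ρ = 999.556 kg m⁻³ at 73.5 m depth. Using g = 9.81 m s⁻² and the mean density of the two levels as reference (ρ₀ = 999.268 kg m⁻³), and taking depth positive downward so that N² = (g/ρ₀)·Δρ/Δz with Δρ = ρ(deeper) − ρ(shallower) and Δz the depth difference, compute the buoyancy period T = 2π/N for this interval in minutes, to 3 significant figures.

Δρ = 999.556 − 998.980 = 0.576 kg m⁻³ over Δz = 73.5 − 21 = 52.5 m.
N² = (9.81/999.268) × (0.576/52.5) = 1.0771 × 10⁻⁴ s⁻².
N = √(1.0771 × 10⁻⁴) = 0.010378 rad s⁻¹, so T = 2π/N = 605.43 s = 10.090 min ≈ 10.1 min.

10.1 min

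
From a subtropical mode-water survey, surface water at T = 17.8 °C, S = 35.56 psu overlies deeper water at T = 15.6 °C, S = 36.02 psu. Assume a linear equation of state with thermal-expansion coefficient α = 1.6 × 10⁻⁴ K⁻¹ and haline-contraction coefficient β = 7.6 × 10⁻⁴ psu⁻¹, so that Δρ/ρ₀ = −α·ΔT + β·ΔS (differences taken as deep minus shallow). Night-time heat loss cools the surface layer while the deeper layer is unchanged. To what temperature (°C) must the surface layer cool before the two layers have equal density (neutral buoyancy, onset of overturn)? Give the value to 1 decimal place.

Neutral buoyancy requires Δρ = 0, i.e. −α(T_deep − T_surf′) + β(S_deep − S_surf) = 0.
T_surf′ = T_deep − (β/α)·ΔS = 15.6 − (7.6 × 10⁻⁴/1.6 × 10⁻⁴)·(+0.46) = 13.415 °C.
Cooling required: 17.8 − (13.415) = 4.385 °C.

13.4 °C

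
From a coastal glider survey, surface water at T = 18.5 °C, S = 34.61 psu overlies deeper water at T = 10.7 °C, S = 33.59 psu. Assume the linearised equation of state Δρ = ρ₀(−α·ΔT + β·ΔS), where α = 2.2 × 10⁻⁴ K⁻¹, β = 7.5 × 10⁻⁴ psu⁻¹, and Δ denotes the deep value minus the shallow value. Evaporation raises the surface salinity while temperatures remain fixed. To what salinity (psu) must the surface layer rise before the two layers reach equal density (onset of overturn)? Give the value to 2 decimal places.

35.88 psu

Neutral buoyancy requires −α(T_deep − T_surf) + β(S_deep − S_surf′) = 0.
S_surf′ = S_deep − (α/β)·ΔT = 33.59 − (2.2 × 10⁻⁴/7.5 × 10⁻⁴)·(-7.8) = 35.8780 psu.
Increase required: 35.8780 − 34.61 = 1.2680 psu.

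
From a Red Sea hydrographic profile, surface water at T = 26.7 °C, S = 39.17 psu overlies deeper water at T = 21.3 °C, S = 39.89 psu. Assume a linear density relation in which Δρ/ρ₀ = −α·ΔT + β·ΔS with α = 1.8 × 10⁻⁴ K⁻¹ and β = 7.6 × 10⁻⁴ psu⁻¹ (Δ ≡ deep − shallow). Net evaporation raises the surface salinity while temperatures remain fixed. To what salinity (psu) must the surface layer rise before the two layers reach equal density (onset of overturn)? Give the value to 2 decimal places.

Neutral buoyancy requires −α(T_deep − T_surf) + β(S_deep − S_surf′) = 0.
S_surf′ = S_deep − (α/β)·ΔT = 39.89 − (1.8 × 10⁻⁴/7.6 × 10⁻⁴)·(-5.4) = 41.1689 psu.
Increase required: 41.1689 − 39.17 = 1.9989 psu.

41.17 psu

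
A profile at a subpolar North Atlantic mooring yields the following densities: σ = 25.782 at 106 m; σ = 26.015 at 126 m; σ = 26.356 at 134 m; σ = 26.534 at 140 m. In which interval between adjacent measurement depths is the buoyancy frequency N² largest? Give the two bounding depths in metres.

126–134 m

Compute the density gradient over each adjacent pair:
  106–126 m: Δρ/Δz = 0.233/20 = 0.012 kg m⁻⁴
  126–134 m: Δρ/Δz = 0.341/8 = 0.043 kg m⁻⁴
  134–140 m: Δρ/Δz = 0.178/6 = 0.030 kg m⁻⁴
The largest gradient is in the 126–134 m interval — the pycnocline.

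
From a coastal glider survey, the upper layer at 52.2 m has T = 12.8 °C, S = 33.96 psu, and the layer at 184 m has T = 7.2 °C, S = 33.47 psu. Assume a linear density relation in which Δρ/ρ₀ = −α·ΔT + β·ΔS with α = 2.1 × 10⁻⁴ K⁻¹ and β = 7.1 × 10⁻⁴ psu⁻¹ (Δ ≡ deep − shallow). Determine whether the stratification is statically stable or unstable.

stable

ΔT = 7.2 − 12.8 = -5.6 K and ΔS = 33.47 − 33.96 = -0.49 psu (deep − shallow).
−αΔT = 1.176 × 10⁻³; βΔS = -3.479 × 10⁻⁴; sum Δρ/ρ₀ = 8.281 × 10⁻⁴.
Δρ/ρ₀ > 0, so Δρ > 0: deeper water is denser → statically stable.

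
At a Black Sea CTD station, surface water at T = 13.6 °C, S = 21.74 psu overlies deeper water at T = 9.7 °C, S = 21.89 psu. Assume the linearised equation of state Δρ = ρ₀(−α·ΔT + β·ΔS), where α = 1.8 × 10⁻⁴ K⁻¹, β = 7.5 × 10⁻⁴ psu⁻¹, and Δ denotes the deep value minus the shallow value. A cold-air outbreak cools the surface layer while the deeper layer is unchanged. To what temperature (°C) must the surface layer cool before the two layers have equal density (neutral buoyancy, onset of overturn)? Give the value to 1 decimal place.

9.1 °C

Neutral buoyancy requires Δρ = 0, i.e. −α(T_deep − T_surf′) + β(S_deep − S_surf) = 0.
T_surf′ = T_deep − (β/α)·ΔS = 9.7 − (7.5 × 10⁻⁴/1.8 × 10⁻⁴)·(+0.15) = 9.075 °C.
Cooling required: 13.6 − (9.075) = 4.525 °C.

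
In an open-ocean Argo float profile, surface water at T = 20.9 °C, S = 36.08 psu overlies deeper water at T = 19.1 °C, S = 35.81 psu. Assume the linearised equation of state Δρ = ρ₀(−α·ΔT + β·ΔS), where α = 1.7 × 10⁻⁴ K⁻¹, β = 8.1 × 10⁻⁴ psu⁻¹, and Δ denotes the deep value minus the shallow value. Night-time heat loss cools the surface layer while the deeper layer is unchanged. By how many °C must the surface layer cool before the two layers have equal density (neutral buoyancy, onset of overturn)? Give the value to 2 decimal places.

0.51 °C

Neutral buoyancy requires Δρ = 0, i.e. −α(T_deep − T_surf′) + β(S_deep − S_surf) = 0.
T_surf′ = T_deep − (β/α)·ΔS = 19.1 − (8.1 × 10⁻⁴/1.7 × 10⁻⁴)·(-0.27) = 20.3865 °C.
Cooling required: 20.9 − (20.3865) = 0.5135 °C.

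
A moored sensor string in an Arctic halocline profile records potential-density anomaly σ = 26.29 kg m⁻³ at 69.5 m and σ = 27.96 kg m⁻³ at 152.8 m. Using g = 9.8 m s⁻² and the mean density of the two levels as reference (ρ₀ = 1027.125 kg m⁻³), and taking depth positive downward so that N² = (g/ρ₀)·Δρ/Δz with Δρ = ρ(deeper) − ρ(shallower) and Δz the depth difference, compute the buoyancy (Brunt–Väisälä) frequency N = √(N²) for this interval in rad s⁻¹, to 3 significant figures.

0.0138 rad s⁻¹

Δρ = 1027.96 − 1026.29 = 1.67 kg m⁻³ over Δz = 152.8 − 69.5 = 83.3 m.
N² = (9.8/1027.125) × (1.67/83.3) = 1.9128 × 10⁻⁴ s⁻².
N = √(1.9128 × 10⁻⁴) = 0.013830 rad s⁻¹ ≈ 0.0138 rad s⁻¹.
N² > 0, so the interval is statically stable.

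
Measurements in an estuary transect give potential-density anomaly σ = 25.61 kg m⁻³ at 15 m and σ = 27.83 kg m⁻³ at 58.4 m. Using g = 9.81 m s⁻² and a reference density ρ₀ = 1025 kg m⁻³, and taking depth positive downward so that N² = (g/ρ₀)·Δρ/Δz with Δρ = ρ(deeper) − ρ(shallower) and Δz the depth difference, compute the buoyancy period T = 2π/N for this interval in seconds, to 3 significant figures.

Δρ = 1027.83 − 1025.61 = 2.22 kg m⁻³ over Δz = 58.4 − 15 = 43.4 m.
N² = (9.81/1025) × (2.22/43.4) = 4.8956 × 10⁻⁴ s⁻².
N = √(4.8956 × 10⁻⁴) = 0.022126 rad s⁻¹, so T = 2π/N = 283.97 s ≈ 284 s.
Since Δρ > 0 the layer is stably stratified.

284 s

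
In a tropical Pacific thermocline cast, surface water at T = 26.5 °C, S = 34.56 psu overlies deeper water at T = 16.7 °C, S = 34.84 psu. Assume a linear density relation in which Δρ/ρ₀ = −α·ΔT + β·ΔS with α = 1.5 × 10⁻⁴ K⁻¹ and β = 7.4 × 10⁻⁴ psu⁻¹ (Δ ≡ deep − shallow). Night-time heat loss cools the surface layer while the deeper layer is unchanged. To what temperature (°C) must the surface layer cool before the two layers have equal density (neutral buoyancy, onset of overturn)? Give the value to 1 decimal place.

Neutral buoyancy requires Δρ = 0, i.e. −α(T_deep − T_surf′) + β(S_deep − S_surf) = 0.
T_surf′ = T_deep − (β/α)·ΔS = 16.7 − (7.4 × 10⁻⁴/1.5 × 10⁻⁴)·(+0.28) = 15.319 °C.
Cooling required: 26.5 − (15.319) = 11.181 °C.

15.3 °C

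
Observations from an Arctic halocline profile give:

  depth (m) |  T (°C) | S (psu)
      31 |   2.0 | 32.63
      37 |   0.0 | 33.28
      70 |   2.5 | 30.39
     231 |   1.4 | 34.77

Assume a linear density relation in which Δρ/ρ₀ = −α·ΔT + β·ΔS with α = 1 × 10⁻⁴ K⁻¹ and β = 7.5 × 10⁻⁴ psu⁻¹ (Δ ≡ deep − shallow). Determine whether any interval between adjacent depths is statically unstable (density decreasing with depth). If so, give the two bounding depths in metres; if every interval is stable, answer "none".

37–70 m

Evaluate Δρ/ρ₀ = −αΔT + βΔS across each adjacent pair:
  31–37 m: −αΔT+βΔS = −(1 × 10⁻⁴)(-2.0)+(7.5 × 10⁻⁴)(+0.65) = 6.9 × 10⁻⁴ → stable
  37–70 m: −αΔT+βΔS = −(1 × 10⁻⁴)(+2.5)+(7.5 × 10⁻⁴)(-2.89) = -2.4 × 10⁻³ → UNSTABLE
  70–231 m: −αΔT+βΔS = −(1 × 10⁻⁴)(-1.1)+(7.5 × 10⁻⁴)(+4.38) = 3.4 × 10⁻³ → stable
The 37–70 m interval has Δρ < 0: lighter water underlies denser water.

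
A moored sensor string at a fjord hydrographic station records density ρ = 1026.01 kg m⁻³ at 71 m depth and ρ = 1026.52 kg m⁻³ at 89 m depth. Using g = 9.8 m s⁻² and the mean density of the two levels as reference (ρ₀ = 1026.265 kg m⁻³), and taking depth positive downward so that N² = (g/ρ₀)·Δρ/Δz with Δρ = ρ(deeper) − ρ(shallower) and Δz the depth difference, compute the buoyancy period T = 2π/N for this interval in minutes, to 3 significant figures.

Δρ = 1026.52 − 1026.01 = 0.51 kg m⁻³ over Δz = 89 − 71 = 18 m.
N² = (9.8/1026.265) × (0.51/18) = 2.7056 × 10⁻⁴ s⁻².
N = √(2.7056 × 10⁻⁴) = 0.016449 rad s⁻¹, so T = 2π/N = 381.98 s = 6.3663 min ≈ 6.37 min.

6.37 min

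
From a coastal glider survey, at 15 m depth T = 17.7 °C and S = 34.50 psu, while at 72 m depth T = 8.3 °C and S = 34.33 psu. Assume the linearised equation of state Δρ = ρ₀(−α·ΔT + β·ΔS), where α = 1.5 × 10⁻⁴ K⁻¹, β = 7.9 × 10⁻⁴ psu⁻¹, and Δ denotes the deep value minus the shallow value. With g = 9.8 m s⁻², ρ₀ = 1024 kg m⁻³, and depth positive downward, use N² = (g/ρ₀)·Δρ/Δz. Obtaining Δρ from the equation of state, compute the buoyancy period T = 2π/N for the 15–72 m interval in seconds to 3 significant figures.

ΔT = -9.4 K, ΔS = -0.17 psu (deep − shallow).
Δρ/ρ₀ = −αΔT + βΔS = 1.41 × 10⁻³ − 1.343 × 10⁻⁴ = 1.2757 × 10⁻³, so Δρ ≈ 1.306 kg m⁻³.
N² = (g/ρ₀)·Δρ/Δz = g·(Δρ/ρ₀)/Δz = 9.8 × 1.2757 × 10⁻³ / 57 = 2.1933 × 10⁻⁴ s⁻².
N = √(2.1933 × 10⁻⁴) = 0.014810 rad s⁻¹ → T = 2π/N = 424.25 s ≈ 424 s.

424 s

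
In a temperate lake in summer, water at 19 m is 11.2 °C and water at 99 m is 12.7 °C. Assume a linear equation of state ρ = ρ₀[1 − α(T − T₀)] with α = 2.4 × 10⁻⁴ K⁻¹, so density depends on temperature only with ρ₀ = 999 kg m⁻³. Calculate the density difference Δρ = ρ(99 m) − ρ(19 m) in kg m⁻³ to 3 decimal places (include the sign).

-0.360 kg m⁻³

ΔT = +1.5 K, Δρ/ρ₀ = −αΔT = -3.60 × 10⁻⁴.
Δρ = 999 × (-3.60 × 10⁻⁴) = -0.360 kg m⁻³.
Negative Δρ: lighter below, statically unstable.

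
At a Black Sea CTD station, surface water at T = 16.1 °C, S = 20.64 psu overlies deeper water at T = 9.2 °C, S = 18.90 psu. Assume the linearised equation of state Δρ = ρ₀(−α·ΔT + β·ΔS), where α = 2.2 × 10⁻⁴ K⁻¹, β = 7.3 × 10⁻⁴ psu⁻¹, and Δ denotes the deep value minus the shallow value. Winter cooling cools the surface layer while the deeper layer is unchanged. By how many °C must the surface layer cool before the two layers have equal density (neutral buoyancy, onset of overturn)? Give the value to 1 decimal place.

1.1 °C

Neutral buoyancy requires Δρ = 0, i.e. −α(T_deep − T_surf′) + β(S_deep − S_surf) = 0.
T_surf′ = T_deep − (β/α)·ΔS = 9.2 − (7.3 × 10⁻⁴/2.2 × 10⁻⁴)·(-1.74) = 14.974 °C.
Cooling required: 16.1 − (14.974) = 1.126 °C.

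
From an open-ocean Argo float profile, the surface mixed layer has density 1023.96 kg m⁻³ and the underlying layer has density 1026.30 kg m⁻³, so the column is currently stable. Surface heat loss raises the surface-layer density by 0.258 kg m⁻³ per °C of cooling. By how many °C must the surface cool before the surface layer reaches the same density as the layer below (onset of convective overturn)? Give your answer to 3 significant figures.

9.07 °C

Density deficit of the surface layer: 1026.30 − 1023.96 = 2.34 kg m⁻³.
Required change = 2.34 / 0.258 = 9.07 °C.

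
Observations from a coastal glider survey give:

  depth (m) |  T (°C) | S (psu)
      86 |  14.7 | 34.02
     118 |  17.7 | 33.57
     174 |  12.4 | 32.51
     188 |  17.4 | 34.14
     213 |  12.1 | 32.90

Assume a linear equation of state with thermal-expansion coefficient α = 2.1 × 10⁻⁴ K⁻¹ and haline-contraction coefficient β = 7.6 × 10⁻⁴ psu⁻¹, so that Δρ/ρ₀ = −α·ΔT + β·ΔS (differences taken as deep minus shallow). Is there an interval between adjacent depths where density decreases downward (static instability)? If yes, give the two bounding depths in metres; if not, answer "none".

Evaluate Δρ/ρ₀ = −αΔT + βΔS across each adjacent pair:
  86–118 m: −αΔT+βΔS = −(2.1 × 10⁻⁴)(+3.0)+(7.6 × 10⁻⁴)(-0.45) = -9.7 × 10⁻⁴ → UNSTABLE
  118–174 m: −αΔT+βΔS = −(2.1 × 10⁻⁴)(-5.3)+(7.6 × 10⁻⁴)(-1.06) = 3.1 × 10⁻⁴ → stable
  174–188 m: −αΔT+βΔS = −(2.1 × 10⁻⁴)(+5.0)+(7.6 × 10⁻⁴)(+1.63) = 1.9 × 10⁻⁴ → stable
  188–213 m: −αΔT+βΔS = −(2.1 × 10⁻⁴)(-5.3)+(7.6 × 10⁻⁴)(-1.24) = 1.7 × 10⁻⁴ → stable
The 86–118 m interval has Δρ < 0: lighter water underlies denser water.

86–118 m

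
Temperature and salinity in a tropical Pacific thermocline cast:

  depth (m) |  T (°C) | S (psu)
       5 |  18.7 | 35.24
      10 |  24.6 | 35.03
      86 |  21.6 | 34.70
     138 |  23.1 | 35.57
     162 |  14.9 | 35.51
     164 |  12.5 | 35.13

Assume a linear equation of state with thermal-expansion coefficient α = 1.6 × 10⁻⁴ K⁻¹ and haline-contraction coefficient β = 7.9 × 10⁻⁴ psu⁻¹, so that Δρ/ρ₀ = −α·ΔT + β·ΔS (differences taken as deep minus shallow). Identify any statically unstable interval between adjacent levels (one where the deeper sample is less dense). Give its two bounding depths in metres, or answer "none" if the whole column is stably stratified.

Evaluate Δρ/ρ₀ = −αΔT + βΔS across each adjacent pair:
  5–10 m: −αΔT+βΔS = −(1.6 × 10⁻⁴)(+5.9)+(7.9 × 10⁻⁴)(-0.21) = -1.1 × 10⁻³ → UNSTABLE
  10–86 m: −αΔT+βΔS = −(1.6 × 10⁻⁴)(-3.0)+(7.9 × 10⁻⁴)(-0.33) = 2.2 × 10⁻⁴ → stable
  86–138 m: −αΔT+βΔS = −(1.6 × 10⁻⁴)(+1.5)+(7.9 × 10⁻⁴)(+0.87) = 4.5 × 10⁻⁴ → stable
  138–162 m: −αΔT+βΔS = −(1.6 × 10⁻⁴)(-8.2)+(7.9 × 10⁻⁴)(-0.06) = 1.3 × 10⁻³ → stable
  162–164 m: −αΔT+βΔS = −(1.6 × 10⁻⁴)(-2.4)+(7.9 × 10⁻⁴)(-0.38) = 8.4 × 10⁻⁵ → stable
The 5–10 m interval has Δρ < 0: lighter water underlies denser water.

5–10 m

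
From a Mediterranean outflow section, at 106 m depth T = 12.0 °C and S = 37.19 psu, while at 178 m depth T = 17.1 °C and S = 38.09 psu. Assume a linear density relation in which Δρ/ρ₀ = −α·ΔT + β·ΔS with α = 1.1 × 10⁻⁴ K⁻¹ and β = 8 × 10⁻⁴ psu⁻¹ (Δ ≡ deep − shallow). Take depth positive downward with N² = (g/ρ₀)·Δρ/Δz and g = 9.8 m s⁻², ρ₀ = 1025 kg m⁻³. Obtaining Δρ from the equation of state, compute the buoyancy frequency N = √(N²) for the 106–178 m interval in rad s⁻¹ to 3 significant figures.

ΔT = +5.1 K, ΔS = +0.90 psu (deep − shallow).
Δρ/ρ₀ = −αΔT + βΔS = -5.61 × 10⁻⁴ + 7.20 × 10⁻⁴ = 1.59 × 10⁻⁴, so Δρ ≈ 0.1630 kg m⁻³.
N² = (g/ρ₀)·Δρ/Δz = g·(Δρ/ρ₀)/Δz = 9.8 × 1.59 × 10⁻⁴ / 72 = 2.1642 × 10⁻⁵ s⁻².
N = √(2.1642 × 10⁻⁵) = 4.6521 × 10⁻³ rad s⁻¹ ≈ 4.65 × 10⁻³ rad s⁻¹.

4.65 × 10⁻³ rad s⁻¹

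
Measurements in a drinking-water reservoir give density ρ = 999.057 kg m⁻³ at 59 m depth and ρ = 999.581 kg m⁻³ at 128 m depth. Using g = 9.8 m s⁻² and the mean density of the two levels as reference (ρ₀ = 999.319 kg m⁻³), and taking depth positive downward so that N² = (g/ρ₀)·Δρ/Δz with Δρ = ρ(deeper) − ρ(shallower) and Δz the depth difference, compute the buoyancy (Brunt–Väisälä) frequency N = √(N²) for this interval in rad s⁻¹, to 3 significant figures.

8.63 × 10⁻³ rad s⁻¹

Δρ = 999.581 − 999.057 = 0.524 kg m⁻³ over Δz = 128 − 59 = 69 m.
N² = (9.8/999.319) × (0.524/69) = 7.4474 × 10⁻⁵ s⁻².
N = √(7.4474 × 10⁻⁵) = 8.6298 × 10⁻³ rad s⁻¹ ≈ 8.63 × 10⁻³ rad s⁻¹.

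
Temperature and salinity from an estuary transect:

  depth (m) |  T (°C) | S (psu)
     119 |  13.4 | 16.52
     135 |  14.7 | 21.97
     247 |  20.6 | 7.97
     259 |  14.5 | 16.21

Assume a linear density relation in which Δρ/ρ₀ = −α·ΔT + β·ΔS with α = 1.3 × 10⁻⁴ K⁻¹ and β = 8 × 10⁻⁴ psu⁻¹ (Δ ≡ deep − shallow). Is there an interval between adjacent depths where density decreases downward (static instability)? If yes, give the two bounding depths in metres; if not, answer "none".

135–247 m

Evaluate Δρ/ρ₀ = −αΔT + βΔS across each adjacent pair:
  119–135 m: −αΔT+βΔS = −(1.3 × 10⁻⁴)(+1.3)+(8 × 10⁻⁴)(+5.45) = 4.2 × 10⁻³ → stable
  135–247 m: −αΔT+βΔS = −(1.3 × 10⁻⁴)(+5.9)+(8 × 10⁻⁴)(-14.00) = -0.012 → UNSTABLE
  247–259 m: −αΔT+βΔS = −(1.3 × 10⁻⁴)(-6.1)+(8 × 10⁻⁴)(+8.24) = 7.4 × 10⁻³ → stable
The 135–247 m interval has Δρ < 0: lighter water underlies denser water.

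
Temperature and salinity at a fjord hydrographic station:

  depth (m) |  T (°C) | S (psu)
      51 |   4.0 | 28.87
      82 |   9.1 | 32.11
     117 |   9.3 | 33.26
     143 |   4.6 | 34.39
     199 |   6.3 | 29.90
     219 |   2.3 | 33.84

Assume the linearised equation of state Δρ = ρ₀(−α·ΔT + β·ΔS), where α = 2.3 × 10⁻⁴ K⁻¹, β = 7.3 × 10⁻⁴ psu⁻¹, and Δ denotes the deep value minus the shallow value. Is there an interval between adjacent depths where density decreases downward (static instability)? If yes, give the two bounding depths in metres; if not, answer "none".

Evaluate Δρ/ρ₀ = −αΔT + βΔS across each adjacent pair:
  51–82 m: −αΔT+βΔS = −(2.3 × 10⁻⁴)(+5.1)+(7.3 × 10⁻⁴)(+3.24) = 1.2 × 10⁻³ → stable
  82–117 m: −αΔT+βΔS = −(2.3 × 10⁻⁴)(+0.2)+(7.3 × 10⁻⁴)(+1.15) = 7.9 × 10⁻⁴ → stable
  117–143 m: −αΔT+βΔS = −(2.3 × 10⁻⁴)(-4.7)+(7.3 × 10⁻⁴)(+1.13) = 1.9 × 10⁻³ → stable
  143–199 m: −αΔT+βΔS = −(2.3 × 10⁻⁴)(+1.7)+(7.3 × 10⁻⁴)(-4.49) = -3.7 × 10⁻³ → UNSTABLE
  199–219 m: −αΔT+βΔS = −(2.3 × 10⁻⁴)(-4.0)+(7.3 × 10⁻⁴)(+3.94) = 3.8 × 10⁻³ → stable
The 143–199 m interval has Δρ < 0: lighter water underlies denser water.

143–199 m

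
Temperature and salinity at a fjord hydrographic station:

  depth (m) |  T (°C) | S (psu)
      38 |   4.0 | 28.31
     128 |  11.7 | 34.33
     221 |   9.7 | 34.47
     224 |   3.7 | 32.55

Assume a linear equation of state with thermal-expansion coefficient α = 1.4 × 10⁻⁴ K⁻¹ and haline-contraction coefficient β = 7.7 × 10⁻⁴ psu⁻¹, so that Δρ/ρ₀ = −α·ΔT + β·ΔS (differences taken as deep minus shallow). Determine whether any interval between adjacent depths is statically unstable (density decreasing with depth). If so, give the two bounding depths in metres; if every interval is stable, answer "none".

221–224 m

Evaluate Δρ/ρ₀ = −αΔT + βΔS across each adjacent pair:
  38–128 m: −αΔT+βΔS = −(1.4 × 10⁻⁴)(+7.7)+(7.7 × 10⁻⁴)(+6.02) = 3.6 × 10⁻³ → stable
  128–221 m: −αΔT+βΔS = −(1.4 × 10⁻⁴)(-2.0)+(7.7 × 10⁻⁴)(+0.14) = 3.9 × 10⁻⁴ → stable
  221–224 m: −αΔT+βΔS = −(1.4 × 10⁻⁴)(-6.0)+(7.7 × 10⁻⁴)(-1.92) = -6.4 × 10⁻⁴ → UNSTABLE
The 221–224 m interval has Δρ < 0: lighter water underlies denser water.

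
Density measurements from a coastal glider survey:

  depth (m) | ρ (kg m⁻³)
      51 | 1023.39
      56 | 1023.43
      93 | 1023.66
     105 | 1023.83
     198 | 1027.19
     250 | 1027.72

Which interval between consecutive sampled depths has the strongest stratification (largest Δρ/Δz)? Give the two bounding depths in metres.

105–198 m

Compute the density gradient over each adjacent pair:
  51–56 m: Δρ/Δz = 0.04/5 = 8.0 × 10⁻³ kg m⁻⁴
  56–93 m: Δρ/Δz = 0.23/37 = 6.2 × 10⁻³ kg m⁻⁴
  93–105 m: Δρ/Δz = 0.17/12 = 0.014 kg m⁻⁴
  105–198 m: Δρ/Δz = 3.36/93 = 0.036 kg m⁻⁴
  198–250 m: Δρ/Δz = 0.53/52 = 0.010 kg m⁻⁴
The largest gradient is in the 105–198 m interval — the pycnocline.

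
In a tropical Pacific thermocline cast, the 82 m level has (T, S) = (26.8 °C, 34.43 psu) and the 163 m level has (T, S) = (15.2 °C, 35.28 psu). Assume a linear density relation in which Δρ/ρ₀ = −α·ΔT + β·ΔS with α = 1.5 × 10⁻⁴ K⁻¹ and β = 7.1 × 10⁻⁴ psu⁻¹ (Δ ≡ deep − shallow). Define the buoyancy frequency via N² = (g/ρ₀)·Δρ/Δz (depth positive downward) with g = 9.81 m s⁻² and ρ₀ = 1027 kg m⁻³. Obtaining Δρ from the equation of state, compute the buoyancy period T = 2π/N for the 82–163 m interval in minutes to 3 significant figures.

6.22 min

ΔT = -11.6 K, ΔS = +0.85 psu (deep − shallow).
Δρ/ρ₀ = −αΔT + βΔS = 1.74 × 10⁻³ + 6.035 × 10⁻⁴ = 2.3435 × 10⁻³, so Δρ ≈ 2.407 kg m⁻³.
N² = (g/ρ₀)·Δρ/Δz = g·(Δρ/ρ₀)/Δz = 9.81 × 2.3435 × 10⁻³ / 81 = 2.8382 × 10⁻⁴ s⁻².
N = √(2.8382 × 10⁻⁴) = 0.016847 rad s⁻¹ → T = 2π/N = 372.96 s = 6.2160 min ≈ 6.22 min.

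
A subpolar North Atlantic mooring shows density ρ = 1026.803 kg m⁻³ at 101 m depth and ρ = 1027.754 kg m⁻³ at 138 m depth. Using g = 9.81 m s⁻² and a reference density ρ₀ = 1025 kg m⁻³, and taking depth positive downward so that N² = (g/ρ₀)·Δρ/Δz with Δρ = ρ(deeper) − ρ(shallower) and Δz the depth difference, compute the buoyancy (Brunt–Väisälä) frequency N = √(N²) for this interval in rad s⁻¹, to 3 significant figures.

0.0157 rad s⁻¹

Δρ = 1027.754 − 1026.803 = 0.951 kg m⁻³ over Δz = 138 − 101 = 37 m.
N² = (9.81/1025) × (0.951/37) = 2.4599 × 10⁻⁴ s⁻².
N = √(2.4599 × 10⁻⁴) = 0.015684 rad s⁻¹ ≈ 0.0157 rad s⁻¹.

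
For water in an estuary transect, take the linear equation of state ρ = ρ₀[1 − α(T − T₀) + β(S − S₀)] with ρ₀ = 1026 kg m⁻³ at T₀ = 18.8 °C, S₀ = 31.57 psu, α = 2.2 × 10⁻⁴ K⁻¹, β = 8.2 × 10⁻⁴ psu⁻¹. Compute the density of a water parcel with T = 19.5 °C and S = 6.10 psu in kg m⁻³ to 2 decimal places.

1004.41 kg m⁻³

T − T₀ = +0.7 K, S − S₀ = -25.47 psu.
Bracket = 1 − α·(+0.7) + β·(-25.47) = 1 + (-0.0210394) = 0.9789606.
ρ = 1026 × 0.9789606 = 1004.41 kg m⁻³.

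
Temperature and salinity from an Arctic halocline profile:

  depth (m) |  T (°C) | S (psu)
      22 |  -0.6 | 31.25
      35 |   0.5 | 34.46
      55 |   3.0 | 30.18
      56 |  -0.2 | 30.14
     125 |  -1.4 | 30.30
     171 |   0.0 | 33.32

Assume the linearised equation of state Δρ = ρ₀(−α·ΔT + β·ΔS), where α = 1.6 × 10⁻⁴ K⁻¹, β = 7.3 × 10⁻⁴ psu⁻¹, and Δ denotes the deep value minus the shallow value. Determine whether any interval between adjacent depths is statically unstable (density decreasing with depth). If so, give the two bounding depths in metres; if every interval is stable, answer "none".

Evaluate Δρ/ρ₀ = −αΔT + βΔS across each adjacent pair:
  22–35 m: −αΔT+βΔS = −(1.6 × 10⁻⁴)(+1.1)+(7.3 × 10⁻⁴)(+3.21) = 2.2 × 10⁻³ → stable
  35–55 m: −αΔT+βΔS = −(1.6 × 10⁻⁴)(+2.5)+(7.3 × 10⁻⁴)(-4.28) = -3.5 × 10⁻³ → UNSTABLE
  55–56 m: −αΔT+βΔS = −(1.6 × 10⁻⁴)(-3.2)+(7.3 × 10⁻⁴)(-0.04) = 4.8 × 10⁻⁴ → stable
  56–125 m: −αΔT+βΔS = −(1.6 × 10⁻⁴)(-1.2)+(7.3 × 10⁻⁴)(+0.16) = 3.1 × 10⁻⁴ → stable
  125–171 m: −αΔT+βΔS = −(1.6 × 10⁻⁴)(+1.4)+(7.3 × 10⁻⁴)(+3.02) = 2.0 × 10⁻³ → stable
The 35–55 m interval has Δρ < 0: lighter water underlies denser water.

35–55 m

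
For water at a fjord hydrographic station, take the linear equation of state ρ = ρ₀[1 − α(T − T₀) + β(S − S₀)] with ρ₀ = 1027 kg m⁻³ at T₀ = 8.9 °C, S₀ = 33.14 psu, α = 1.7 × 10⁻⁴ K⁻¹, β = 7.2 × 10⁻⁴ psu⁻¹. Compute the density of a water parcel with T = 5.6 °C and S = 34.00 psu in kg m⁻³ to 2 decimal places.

1028.21 kg m⁻³

T − T₀ = -3.3 K, S − S₀ = +0.86 psu.
Bracket = 1 − α·(-3.3) + β·(+0.86) = 1 + (1.1802 × 10⁻³) = 1.0011802.
ρ = 1027 × 1.0011802 = 1028.21 kg m⁻³.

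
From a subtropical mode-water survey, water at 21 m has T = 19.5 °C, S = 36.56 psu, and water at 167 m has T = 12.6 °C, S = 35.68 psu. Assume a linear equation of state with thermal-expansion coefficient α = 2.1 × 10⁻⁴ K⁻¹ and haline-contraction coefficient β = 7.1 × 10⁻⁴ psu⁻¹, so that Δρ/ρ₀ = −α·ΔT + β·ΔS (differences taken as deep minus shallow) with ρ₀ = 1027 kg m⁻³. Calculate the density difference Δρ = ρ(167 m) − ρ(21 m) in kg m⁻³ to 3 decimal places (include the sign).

+0.846 kg m⁻³

ΔT = -6.9 K, ΔS = -0.88 psu (deep − shallow).
Δρ/ρ₀ = −(2.1 × 10⁻⁴)(-6.9) + (7.1 × 10⁻⁴)(-0.88) = 8.242 × 10⁻⁴.
Δρ = 1027 × (8.242 × 10⁻⁴) = +0.846 kg m⁻³.
Positive Δρ: denser below, stable.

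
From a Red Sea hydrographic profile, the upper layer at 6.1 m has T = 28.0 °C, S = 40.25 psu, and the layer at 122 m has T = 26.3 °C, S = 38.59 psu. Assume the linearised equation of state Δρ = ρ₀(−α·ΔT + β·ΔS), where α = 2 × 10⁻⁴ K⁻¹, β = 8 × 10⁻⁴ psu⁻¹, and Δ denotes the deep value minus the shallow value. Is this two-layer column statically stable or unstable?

unstable

ΔT = 26.3 − 28.0 = -1.7 K and ΔS = 38.59 − 40.25 = -1.66 psu (deep − shallow).
−αΔT = 3.40 × 10⁻⁴; βΔS = -1.328 × 10⁻³; sum Δρ/ρ₀ = -9.88 × 10⁻⁴.
Δρ/ρ₀ < 0, so Δρ < 0: deeper water is lighter → statically unstable; the column would overturn.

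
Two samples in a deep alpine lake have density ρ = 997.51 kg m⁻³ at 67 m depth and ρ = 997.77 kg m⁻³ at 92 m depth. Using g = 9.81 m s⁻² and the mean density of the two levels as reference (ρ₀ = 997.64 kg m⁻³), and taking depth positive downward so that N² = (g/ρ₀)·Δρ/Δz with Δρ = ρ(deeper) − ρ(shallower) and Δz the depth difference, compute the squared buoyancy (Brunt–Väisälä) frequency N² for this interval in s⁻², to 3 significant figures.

Δρ = 997.77 − 997.51 = 0.26 kg m⁻³ over Δz = 92 − 67 = 25 m.
N² = (9.81/997.64) × (0.26/25) = 1.0227 × 10⁻⁴ s⁻² ≈ 1.02 × 10⁻⁴ s⁻².

1.02 × 10⁻⁴ s⁻²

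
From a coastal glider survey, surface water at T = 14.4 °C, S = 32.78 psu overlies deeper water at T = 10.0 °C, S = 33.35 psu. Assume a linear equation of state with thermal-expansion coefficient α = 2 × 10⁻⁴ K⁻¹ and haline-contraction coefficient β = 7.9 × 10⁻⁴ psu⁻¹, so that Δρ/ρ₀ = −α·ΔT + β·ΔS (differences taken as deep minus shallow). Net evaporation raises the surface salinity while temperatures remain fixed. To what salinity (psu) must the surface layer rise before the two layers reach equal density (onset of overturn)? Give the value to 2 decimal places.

34.46 psu

Neutral buoyancy requires −α(T_deep − T_surf) + β(S_deep − S_surf′) = 0.
S_surf′ = S_deep − (α/β)·ΔT = 33.35 − (2 × 10⁻⁴/7.9 × 10⁻⁴)·(-4.4) = 34.4639 psu.
Increase required: 34.4639 − 32.78 = 1.6839 psu.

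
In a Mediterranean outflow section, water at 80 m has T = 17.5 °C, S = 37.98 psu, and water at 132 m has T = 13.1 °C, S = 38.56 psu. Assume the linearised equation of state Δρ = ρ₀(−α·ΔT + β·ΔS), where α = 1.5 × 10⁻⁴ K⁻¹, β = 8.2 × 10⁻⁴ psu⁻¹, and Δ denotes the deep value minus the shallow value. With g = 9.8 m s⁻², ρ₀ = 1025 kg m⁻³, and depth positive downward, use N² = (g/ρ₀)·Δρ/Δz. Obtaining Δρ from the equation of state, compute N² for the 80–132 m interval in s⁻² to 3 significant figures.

2.14 × 10⁻⁴ s⁻²

ΔT = -4.4 K, ΔS = +0.58 psu (deep − shallow).
Δρ/ρ₀ = −αΔT + βΔS = 6.60 × 10⁻⁴ + 4.756 × 10⁻⁴ = 1.1356 × 10⁻³, so Δρ ≈ 1.164 kg m⁻³.
N² = (g/ρ₀)·Δρ/Δz = g·(Δρ/ρ₀)/Δz = 9.8 × 1.1356 × 10⁻³ / 52 = 2.1402 × 10⁻⁴ s⁻² ≈ 2.14 × 10⁻⁴ s⁻².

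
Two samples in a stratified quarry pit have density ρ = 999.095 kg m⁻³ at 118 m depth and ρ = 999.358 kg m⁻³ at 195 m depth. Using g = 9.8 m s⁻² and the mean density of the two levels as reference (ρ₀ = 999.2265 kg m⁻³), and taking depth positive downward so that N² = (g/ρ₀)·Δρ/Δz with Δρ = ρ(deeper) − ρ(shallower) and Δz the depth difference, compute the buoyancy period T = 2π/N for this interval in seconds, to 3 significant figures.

Δρ = 999.358 − 999.095 = 0.263 kg m⁻³ over Δz = 195 − 118 = 77 m.
N² = (9.8/999.2265) × (0.263/77) = 3.3499 × 10⁻⁵ s⁻².
N = √(3.3499 × 10⁻⁵) = 5.7878 × 10⁻³ rad s⁻¹, so T = 2π/N = 1.0856 × 10³ s ≈ 1.09 × 10³ s.
Since Δρ > 0 the layer is stably stratified.

1.09 × 10³ s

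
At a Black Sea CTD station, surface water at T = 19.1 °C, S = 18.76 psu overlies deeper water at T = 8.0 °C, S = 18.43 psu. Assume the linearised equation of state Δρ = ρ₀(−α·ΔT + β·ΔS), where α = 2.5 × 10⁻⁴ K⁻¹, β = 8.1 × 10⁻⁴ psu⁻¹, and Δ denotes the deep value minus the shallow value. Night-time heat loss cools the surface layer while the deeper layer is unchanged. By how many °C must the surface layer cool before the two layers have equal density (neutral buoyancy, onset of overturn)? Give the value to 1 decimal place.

Neutral buoyancy requires Δρ = 0, i.e. −α(T_deep − T_surf′) + β(S_deep − S_surf) = 0.
T_surf′ = T_deep − (β/α)·ΔS = 8.0 − (8.1 × 10⁻⁴/2.5 × 10⁻⁴)·(-0.33) = 9.069 °C.
Cooling required: 19.1 − (9.069) = 10.031 °C.

10.0 °C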